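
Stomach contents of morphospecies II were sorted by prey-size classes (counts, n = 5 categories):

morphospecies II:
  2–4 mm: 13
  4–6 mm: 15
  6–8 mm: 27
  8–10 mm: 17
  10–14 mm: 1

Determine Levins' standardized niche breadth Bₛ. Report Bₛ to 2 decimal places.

Proportions for morphospecies II (n=73): 13/73=0.1781, 15/73=0.2055, 27/73=0.3699, 17/73=0.2329, 1/73=0.0137
Σpᵢ² = 0.1781² + 0.2055² + 0.3699² + 0.2329² + 0.0137² = 0.031720 + 0.042230 + 0.136826 + 0.054242 + 0.000188 = 0.265206
B = 1 / 0.265206 = 3.7707
Bₛ = (B − 1)/(n − 1) = (3.7707 − 1)/(5 − 1) = 2.7707/4 = 0.6927

0.69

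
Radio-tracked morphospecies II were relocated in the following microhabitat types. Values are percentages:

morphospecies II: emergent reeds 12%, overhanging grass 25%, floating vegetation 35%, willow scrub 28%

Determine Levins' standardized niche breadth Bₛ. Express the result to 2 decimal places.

Convert percentages to proportions (divide by 100).
Σpᵢ² = 0.12² + 0.25² + 0.35² + 0.28² = 0.0144 + 0.0625 + 0.1225 + 0.0784 = 0.2778
B = 1 / 0.2778 = 3.5997
Bₛ = (B − 1)/(n − 1) = (3.5997 − 1)/(4 − 1) = 2.5997/3 = 0.8666

0.87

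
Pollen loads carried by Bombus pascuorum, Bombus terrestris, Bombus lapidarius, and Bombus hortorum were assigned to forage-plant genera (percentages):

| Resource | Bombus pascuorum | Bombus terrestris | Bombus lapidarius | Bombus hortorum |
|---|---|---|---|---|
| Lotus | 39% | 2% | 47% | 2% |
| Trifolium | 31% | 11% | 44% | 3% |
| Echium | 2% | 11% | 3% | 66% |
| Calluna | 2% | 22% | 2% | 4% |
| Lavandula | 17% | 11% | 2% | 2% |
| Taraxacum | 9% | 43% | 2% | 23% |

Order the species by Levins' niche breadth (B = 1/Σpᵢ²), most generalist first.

Bombus terrestris > Bombus pascuorum > Bombus lapidarius > Bombus hortorum

Convert percentages to proportions (divide by 100).
Σp_pascᵢ² = 0.39² + 0.31² + 0.02² + 0.02² + 0.17² + 0.09² = 0.1521 + 0.0961 + 0.0004 + 0.0004 + 0.0289 + 0.0081 = 0.2860
B_pasc = 1 / 0.2860 = 3.4965
Σp_terrᵢ² = 0.02² + 0.11² + 0.11² + 0.22² + 0.11² + 0.43² = 0.0004 + 0.0121 + 0.0121 + 0.0484 + 0.0121 + 0.1849 = 0.2700
B_terr = 1 / 0.2700 = 3.7037
Σp_lapiᵢ² = 0.47² + 0.44² + 0.03² + 0.02² + 0.02² + 0.02² = 0.2209 + 0.1936 + 0.0009 + 0.0004 + 0.0004 + 0.0004 = 0.4166
B_lapi = 1 / 0.4166 = 2.4004
Σp_hortᵢ² = 0.02² + 0.03² + 0.66² + 0.04² + 0.02² + 0.23² = 0.0004 + 0.0009 + 0.4356 + 0.0016 + 0.0004 + 0.0529 = 0.4918
B_hort = 1 / 0.4918 = 2.0333
Ranking by B (broadest → narrowest): Bombus terrestris (3.70) > Bombus pascuorum (3.50) > Bombus lapidarius (2.40) > Bombus hortorum (2.03)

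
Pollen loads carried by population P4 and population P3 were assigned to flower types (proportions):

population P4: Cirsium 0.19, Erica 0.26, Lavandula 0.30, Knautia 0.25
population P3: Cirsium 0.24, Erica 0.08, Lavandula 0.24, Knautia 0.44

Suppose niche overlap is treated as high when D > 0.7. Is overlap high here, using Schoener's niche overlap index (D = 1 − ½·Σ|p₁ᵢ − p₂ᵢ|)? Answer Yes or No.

Yes

Σ|p₁ᵢ − p₂ᵢ| = 0.05 + 0.18 + 0.06 + 0.19 = 0.48
D = 1 − ½ × 0.48 = 1 − 0.240 = 0.7600
D = 0.7600 > 0.7 → Yes.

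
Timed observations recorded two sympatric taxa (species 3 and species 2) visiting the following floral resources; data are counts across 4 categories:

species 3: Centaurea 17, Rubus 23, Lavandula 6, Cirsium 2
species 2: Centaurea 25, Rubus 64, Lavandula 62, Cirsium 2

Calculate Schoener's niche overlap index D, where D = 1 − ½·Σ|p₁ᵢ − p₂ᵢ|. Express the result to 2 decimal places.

0.72

Proportions for species 3 (n=48): 17/48=0.3542, 23/48=0.4792, 6/48=0.1250, 2/48=0.0417
Proportions for species 2 (n=153): 25/153=0.1634, 64/153=0.4183, 62/153=0.4052, 2/153=0.0131
Σ|p₁ᵢ − p₂ᵢ| = 0.1908 + 0.0609 + 0.2802 + 0.0286 = 0.5605
D = 1 − ½ × 0.5605 = 1 − 0.28025 = 0.71975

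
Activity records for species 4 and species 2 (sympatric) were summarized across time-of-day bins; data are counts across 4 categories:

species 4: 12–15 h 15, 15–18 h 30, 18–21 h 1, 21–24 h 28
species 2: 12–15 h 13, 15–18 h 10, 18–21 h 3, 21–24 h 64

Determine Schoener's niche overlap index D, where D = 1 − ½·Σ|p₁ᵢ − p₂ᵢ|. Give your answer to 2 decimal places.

0.65

Proportions for species 4 (n=74): 15/74=0.2027, 30/74=0.4054, 1/74=0.0135, 28/74=0.3784
Proportions for species 2 (n=90): 13/90=0.1444, 10/90=0.1111, 3/90=0.0333, 64/90=0.7111
Σ|p₁ᵢ − p₂ᵢ| = 0.0583 + 0.2943 + 0.0198 + 0.3327 = 0.7051
D = 1 − ½ × 0.7051 = 1 − 0.35255 = 0.64745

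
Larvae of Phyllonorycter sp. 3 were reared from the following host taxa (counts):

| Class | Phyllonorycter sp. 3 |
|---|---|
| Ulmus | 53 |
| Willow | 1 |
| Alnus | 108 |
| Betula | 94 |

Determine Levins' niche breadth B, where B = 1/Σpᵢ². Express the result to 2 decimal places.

Proportions for Phyllonorycter sp. 3 (n=256): 53/256=0.2070, 1/256=0.0039, 108/256=0.4219, 94/256=0.3672
Σpᵢ² = 0.2070² + 0.0039² + 0.4219² + 0.3672² = 0.042849 + 0.000015 + 0.178000 + 0.134836 = 0.355700
B = 1 / 0.355700 = 2.8114

2.81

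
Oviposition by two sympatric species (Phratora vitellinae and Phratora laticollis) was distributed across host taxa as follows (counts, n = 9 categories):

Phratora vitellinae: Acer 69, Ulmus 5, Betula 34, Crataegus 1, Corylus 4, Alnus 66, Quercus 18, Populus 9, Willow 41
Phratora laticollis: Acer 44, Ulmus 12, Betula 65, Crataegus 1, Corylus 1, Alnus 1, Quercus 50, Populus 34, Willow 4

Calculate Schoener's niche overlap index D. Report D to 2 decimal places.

Proportions for Phratora vitellinae (n=247): 69/247=0.2794, 5/247=0.0202, 34/247=0.1377, 1/247=0.0040, 4/247=0.0162, 66/247=0.2672, 18/247=0.0729, 9/247=0.0364, 41/247=0.1660
Proportions for Phratora laticollis (n=212): 44/212=0.2075, 12/212=0.0566, 65/212=0.3066, 1/212=0.0047, 1/212=0.0047, 1/212=0.0047, 50/212=0.2358, 34/212=0.1604, 4/212=0.0189
Σ|p₁ᵢ − p₂ᵢ| = 0.0719 + 0.0364 + 0.1689 + 0.0007 + 0.0115 + 0.2625 + 0.1629 + 0.1240 + 0.1471 = 0.9859
D = 1 − ½ × 0.9859 = 1 − 0.49295 = 0.50705

0.51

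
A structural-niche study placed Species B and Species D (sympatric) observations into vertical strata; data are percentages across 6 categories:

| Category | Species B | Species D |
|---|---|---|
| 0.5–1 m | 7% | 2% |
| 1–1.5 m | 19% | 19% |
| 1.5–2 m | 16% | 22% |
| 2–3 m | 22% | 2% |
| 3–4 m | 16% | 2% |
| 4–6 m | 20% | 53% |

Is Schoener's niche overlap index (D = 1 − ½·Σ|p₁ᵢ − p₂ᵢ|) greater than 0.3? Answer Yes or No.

Yes

Convert percentages to proportions (divide by 100).
Σ|p₁ᵢ − p₂ᵢ| = 0.05 + 0.00 + 0.06 + 0.20 + 0.14 + 0.33 = 0.78
D = 1 − ½ × 0.78 = 1 − 0.390 = 0.6100
D = 0.6100 > 0.3 → Yes.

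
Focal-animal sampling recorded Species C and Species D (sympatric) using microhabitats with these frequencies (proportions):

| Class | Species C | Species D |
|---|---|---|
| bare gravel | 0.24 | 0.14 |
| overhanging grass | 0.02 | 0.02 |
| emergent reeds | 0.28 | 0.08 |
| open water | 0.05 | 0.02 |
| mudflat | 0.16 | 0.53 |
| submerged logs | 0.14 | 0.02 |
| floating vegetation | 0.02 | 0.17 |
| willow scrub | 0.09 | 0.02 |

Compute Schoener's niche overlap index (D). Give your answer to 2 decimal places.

0.48

Σ|p₁ᵢ − p₂ᵢ| = 0.10 + 0.00 + 0.20 + 0.03 + 0.37 + 0.12 + 0.15 + 0.07 = 1.04
D = 1 − ½ × 1.04 = 1 − 0.520 = 0.4800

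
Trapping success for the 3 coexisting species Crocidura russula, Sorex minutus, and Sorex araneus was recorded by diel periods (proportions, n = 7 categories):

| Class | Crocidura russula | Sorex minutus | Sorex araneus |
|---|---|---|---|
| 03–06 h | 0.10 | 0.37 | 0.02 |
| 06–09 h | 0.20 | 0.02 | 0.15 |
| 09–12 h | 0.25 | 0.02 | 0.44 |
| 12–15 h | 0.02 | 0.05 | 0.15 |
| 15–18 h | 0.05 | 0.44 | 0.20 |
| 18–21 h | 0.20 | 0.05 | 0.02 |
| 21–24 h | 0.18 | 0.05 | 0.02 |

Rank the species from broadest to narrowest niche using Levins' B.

Crocidura russula > Sorex araneus > Sorex minutus

Σp_russᵢ² = 0.10² + 0.20² + 0.25² + 0.02² + 0.05² + 0.20² + 0.18² = 0.0100 + 0.0400 + 0.0625 + 0.0004 + 0.0025 + 0.0400 + 0.0324 = 0.1878
B_russ = 1 / 0.1878 = 5.3248
Σp_minuᵢ² = 0.37² + 0.02² + 0.02² + 0.05² + 0.44² + 0.05² + 0.05² = 0.1369 + 0.0004 + 0.0004 + 0.0025 + 0.1936 + 0.0025 + 0.0025 = 0.3388
B_minu = 1 / 0.3388 = 2.9516
Σp_aranᵢ² = 0.02² + 0.15² + 0.44² + 0.15² + 0.20² + 0.02² + 0.02² = 0.0004 + 0.0225 + 0.1936 + 0.0225 + 0.0400 + 0.0004 + 0.0004 = 0.2798
B_aran = 1 / 0.2798 = 3.5740
Ranking by B (broadest → narrowest): Crocidura russula (5.32) > Sorex araneus (3.57) > Sorex minutus (2.95)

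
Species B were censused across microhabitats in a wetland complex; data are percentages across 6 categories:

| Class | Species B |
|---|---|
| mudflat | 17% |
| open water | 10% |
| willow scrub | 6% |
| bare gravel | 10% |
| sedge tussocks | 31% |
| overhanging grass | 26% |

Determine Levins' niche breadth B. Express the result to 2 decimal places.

Convert percentages to proportions (divide by 100).
Σpᵢ² = 0.17² + 0.10² + 0.06² + 0.10² + 0.31² + 0.26² = 0.0289 + 0.0100 + 0.0036 + 0.0100 + 0.0961 + 0.0676 = 0.2162
B = 1 / 0.2162 = 4.6253

4.63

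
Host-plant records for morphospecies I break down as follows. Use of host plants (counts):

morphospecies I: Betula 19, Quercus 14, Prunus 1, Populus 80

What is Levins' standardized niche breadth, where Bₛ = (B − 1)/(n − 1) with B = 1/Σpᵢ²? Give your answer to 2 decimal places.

0.29

Proportions for morphospecies I (n=114): 19/114=0.1667, 14/114=0.1228, 1/114=0.0088, 80/114=0.7018
Σpᵢ² = 0.1667² + 0.1228² + 0.0088² + 0.7018² = 0.027789 + 0.015080 + 0.000077 + 0.492523 = 0.535469
B = 1 / 0.535469 = 1.8675
Bₛ = (B − 1)/(n − 1) = (1.8675 − 1)/(4 − 1) = 0.8675/3 = 0.2892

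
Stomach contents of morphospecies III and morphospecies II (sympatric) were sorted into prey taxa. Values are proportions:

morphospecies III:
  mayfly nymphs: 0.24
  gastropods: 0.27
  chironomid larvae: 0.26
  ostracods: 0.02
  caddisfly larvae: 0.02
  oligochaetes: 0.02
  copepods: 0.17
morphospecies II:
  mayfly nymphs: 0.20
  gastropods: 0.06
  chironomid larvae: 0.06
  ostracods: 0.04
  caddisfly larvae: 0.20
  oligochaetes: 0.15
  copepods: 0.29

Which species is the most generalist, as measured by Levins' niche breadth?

morphospecies II

Σp_IIIᵢ² = 0.24² + 0.27² + 0.26² + 0.02² + 0.02² + 0.02² + 0.17² = 0.0576 + 0.0729 + 0.0676 + 0.0004 + 0.0004 + 0.0004 + 0.0289 = 0.2282
B_III = 1 / 0.2282 = 4.3821
Σp_IIᵢ² = 0.20² + 0.06² + 0.06² + 0.04² + 0.20² + 0.15² + 0.29² = 0.0400 + 0.0036 + 0.0036 + 0.0016 + 0.0400 + 0.0225 + 0.0841 = 0.1954
B_II = 1 / 0.1954 = 5.1177
Highest B → broadest niche (most generalist): morphospecies II (B = 5.12).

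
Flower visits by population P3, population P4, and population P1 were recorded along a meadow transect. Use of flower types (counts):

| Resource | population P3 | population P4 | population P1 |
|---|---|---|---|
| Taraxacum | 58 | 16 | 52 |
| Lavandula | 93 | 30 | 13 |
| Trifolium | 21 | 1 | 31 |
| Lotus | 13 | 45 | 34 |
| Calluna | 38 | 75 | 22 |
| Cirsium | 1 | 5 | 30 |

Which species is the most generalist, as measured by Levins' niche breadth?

Proportions for population P3 (n=224): 58/224=0.2589, 93/224=0.4152, 21/224=0.0938, 13/224=0.0580, 38/224=0.1696, 1/224=0.0045
Proportions for population P4 (n=172): 16/172=0.0930, 30/172=0.1744, 1/172=0.0058, 45/172=0.2616, 75/172=0.4360, 5/172=0.0291
Proportions for population P1 (n=182): 52/182=0.2857, 13/182=0.0714, 31/182=0.1703, 34/182=0.1868, 22/182=0.1209, 30/182=0.1648
Σp_P3ᵢ² = 0.2589² + 0.4152² + 0.0938² + 0.0580² + 0.1696² + 0.0045² = 0.067029 + 0.172391 + 0.008798 + 0.003364 + 0.028764 + 0.000020 = 0.280366
B_P3 = 1 / 0.280366 = 3.5668
Σp_P4ᵢ² = 0.0930² + 0.1744² + 0.0058² + 0.2616² + 0.4360² + 0.0291² = 0.008649 + 0.030415 + 0.000034 + 0.068435 + 0.190096 + 0.000847 = 0.298476
B_P4 = 1 / 0.298476 = 3.3504
Σp_P1ᵢ² = 0.2857² + 0.0714² + 0.1703² + 0.1868² + 0.1209² + 0.1648² = 0.081624 + 0.005098 + 0.029002 + 0.034894 + 0.014617 + 0.027159 = 0.192394
B_P1 = 1 / 0.192394 = 5.1977
Highest B → broadest niche (most generalist): population P1 (B = 5.20).

population P1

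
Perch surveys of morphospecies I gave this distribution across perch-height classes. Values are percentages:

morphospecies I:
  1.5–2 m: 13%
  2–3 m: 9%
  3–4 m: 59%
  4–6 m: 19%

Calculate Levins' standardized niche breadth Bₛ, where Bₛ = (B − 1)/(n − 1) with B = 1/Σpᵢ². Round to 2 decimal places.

0.48

Convert percentages to proportions (divide by 100).
Σpᵢ² = 0.13² + 0.09² + 0.59² + 0.19² = 0.0169 + 0.0081 + 0.3481 + 0.0361 = 0.4092
B = 1 / 0.4092 = 2.4438
Bₛ = (B − 1)/(n − 1) = (2.4438 − 1)/(4 − 1) = 1.4438/3 = 0.4813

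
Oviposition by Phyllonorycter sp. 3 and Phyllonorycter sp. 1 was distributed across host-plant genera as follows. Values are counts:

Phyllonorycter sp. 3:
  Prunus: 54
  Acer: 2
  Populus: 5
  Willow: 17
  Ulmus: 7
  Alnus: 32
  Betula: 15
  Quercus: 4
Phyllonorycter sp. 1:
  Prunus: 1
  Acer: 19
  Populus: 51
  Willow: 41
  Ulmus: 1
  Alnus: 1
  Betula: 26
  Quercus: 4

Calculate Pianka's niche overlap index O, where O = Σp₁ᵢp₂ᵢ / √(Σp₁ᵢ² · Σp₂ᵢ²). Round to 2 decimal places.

0.30

Proportions for Phyllonorycter sp. 3 (n=136): 54/136=0.3971, 2/136=0.0147, 5/136=0.0368, 17/136=0.1250, 7/136=0.0515, 32/136=0.2353, 15/136=0.1103, 4/136=0.0294
Proportions for Phyllonorycter sp. 1 (n=144): 1/144=0.0069, 19/144=0.1319, 51/144=0.3542, 41/144=0.2847, 1/144=0.0069, 1/144=0.0069, 26/144=0.1806, 4/144=0.0278
Σ p₁ᵢp₂ᵢ = 0.002740 + 0.001939 + 0.013035 + 0.035588 + 0.000355 + 0.001624 + 0.019920 + 0.000817 = 0.076018
Σp_1ᵢ² = 0.3971² + 0.0147² + 0.0368² + 0.1250² + 0.0515² + 0.2353² + 0.1103² + 0.0294² = 0.157688 + 0.000216 + 0.001354 + 0.015625 + 0.002652 + 0.055366 + 0.012166 + 0.000864 = 0.245931
Σp_2ᵢ² = 0.0069² + 0.1319² + 0.3542² + 0.2847² + 0.0069² + 0.0069² + 0.1806² + 0.0278² = 0.000048 + 0.017398 + 0.125458 + 0.081054 + 0.000048 + 0.000048 + 0.032616 + 0.000773 = 0.257443
O = 0.076018 / √(0.245931 × 0.257443) = 0.076018 / 0.2516212 = 0.3021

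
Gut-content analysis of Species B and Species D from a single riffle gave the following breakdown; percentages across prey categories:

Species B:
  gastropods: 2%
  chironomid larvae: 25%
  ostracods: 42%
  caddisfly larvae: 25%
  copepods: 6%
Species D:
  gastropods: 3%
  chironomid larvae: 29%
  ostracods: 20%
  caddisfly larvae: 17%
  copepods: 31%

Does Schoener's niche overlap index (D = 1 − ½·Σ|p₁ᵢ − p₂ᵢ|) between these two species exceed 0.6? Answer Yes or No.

Yes

Convert percentages to proportions (divide by 100).
Σ|p₁ᵢ − p₂ᵢ| = 0.01 + 0.04 + 0.22 + 0.08 + 0.25 = 0.60
D = 1 − ½ × 0.60 = 1 − 0.300 = 0.7000
D = 0.7000 > 0.6 → Yes.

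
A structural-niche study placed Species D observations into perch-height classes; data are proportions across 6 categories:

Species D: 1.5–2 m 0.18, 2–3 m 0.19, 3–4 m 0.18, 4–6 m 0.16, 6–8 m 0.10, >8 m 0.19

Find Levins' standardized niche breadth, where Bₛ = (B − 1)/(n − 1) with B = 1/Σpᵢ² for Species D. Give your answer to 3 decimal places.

Σpᵢ² = 0.18² + 0.19² + 0.18² + 0.16² + 0.10² + 0.19² = 0.0324 + 0.0361 + 0.0324 + 0.0256 + 0.0100 + 0.0361 = 0.1726
B = 1 / 0.1726 = 5.79374
Bₛ = (B − 1)/(n − 1) = (5.79374 − 1)/(6 − 1) = 4.79374/5 = 0.95875

0.959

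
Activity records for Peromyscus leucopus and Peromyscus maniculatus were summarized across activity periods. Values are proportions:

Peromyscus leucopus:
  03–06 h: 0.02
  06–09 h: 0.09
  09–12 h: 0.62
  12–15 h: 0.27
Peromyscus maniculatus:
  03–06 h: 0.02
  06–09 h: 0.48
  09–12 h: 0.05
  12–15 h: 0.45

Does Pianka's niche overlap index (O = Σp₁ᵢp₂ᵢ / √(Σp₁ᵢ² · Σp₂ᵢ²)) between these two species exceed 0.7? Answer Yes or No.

Σ p₁ᵢp₂ᵢ = 0.0004 + 0.0432 + 0.0310 + 0.1215 = 0.1961
Σp_1ᵢ² = 0.02² + 0.09² + 0.62² + 0.27² = 0.0004 + 0.0081 + 0.3844 + 0.0729 = 0.4658
Σp_2ᵢ² = 0.02² + 0.48² + 0.05² + 0.45² = 0.0004 + 0.2304 + 0.0025 + 0.2025 = 0.4358
O = 0.1961 / √(0.4658 × 0.4358) = 0.1961 / 0.45055 = 0.4352
O = 0.4352 < 0.7 → No.

No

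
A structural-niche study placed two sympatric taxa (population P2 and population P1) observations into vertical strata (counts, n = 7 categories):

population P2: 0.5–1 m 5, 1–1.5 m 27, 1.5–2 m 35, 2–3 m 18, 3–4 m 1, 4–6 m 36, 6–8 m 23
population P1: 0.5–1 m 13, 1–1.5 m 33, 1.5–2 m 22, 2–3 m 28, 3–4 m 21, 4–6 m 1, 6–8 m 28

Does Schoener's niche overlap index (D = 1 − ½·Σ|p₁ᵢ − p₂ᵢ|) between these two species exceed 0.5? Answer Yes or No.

Yes

Proportions for population P2 (n=145): 5/145=0.0345, 27/145=0.1862, 35/145=0.2414, 18/145=0.1241, 1/145=0.0069, 36/145=0.2483, 23/145=0.1586
Proportions for population P1 (n=146): 13/146=0.0890, 33/146=0.2260, 22/146=0.1507, 28/146=0.1918, 21/146=0.1438, 1/146=0.0068, 28/146=0.1918
Σ|p₁ᵢ − p₂ᵢ| = 0.0545 + 0.0398 + 0.0907 + 0.0677 + 0.1369 + 0.2415 + 0.0332 = 0.6643
D = 1 − ½ × 0.6643 = 1 − 0.33215 = 0.66785
D = 0.66785 > 0.5 → Yes.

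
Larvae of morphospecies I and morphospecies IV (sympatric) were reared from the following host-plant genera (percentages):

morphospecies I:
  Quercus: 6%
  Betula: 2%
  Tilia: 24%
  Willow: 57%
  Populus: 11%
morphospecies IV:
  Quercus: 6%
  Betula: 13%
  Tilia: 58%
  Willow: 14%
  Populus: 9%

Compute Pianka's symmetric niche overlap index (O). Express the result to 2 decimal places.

0.60

Convert percentages to proportions (divide by 100).
Σ p₁ᵢp₂ᵢ = 0.0036 + 0.0026 + 0.1392 + 0.0798 + 0.0099 = 0.2351
Σp_1ᵢ² = 0.06² + 0.02² + 0.24² + 0.57² + 0.11² = 0.0036 + 0.0004 + 0.0576 + 0.3249 + 0.0121 = 0.3986
Σp_2ᵢ² = 0.06² + 0.13² + 0.58² + 0.14² + 0.09² = 0.0036 + 0.0169 + 0.3364 + 0.0196 + 0.0081 = 0.3846
O = 0.2351 / √(0.3986 × 0.3846) = 0.2351 / 0.39154 = 0.6004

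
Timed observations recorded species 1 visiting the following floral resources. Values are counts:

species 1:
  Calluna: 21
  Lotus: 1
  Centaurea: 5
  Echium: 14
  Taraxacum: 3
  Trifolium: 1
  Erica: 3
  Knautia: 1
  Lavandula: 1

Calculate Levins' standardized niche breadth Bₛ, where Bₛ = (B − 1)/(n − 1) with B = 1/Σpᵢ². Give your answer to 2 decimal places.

0.33

Proportions for species 1 (n=50): 21/50=0.4200, 1/50=0.0200, 5/50=0.1000, 14/50=0.2800, 3/50=0.0600, 1/50=0.0200, 3/50=0.0600, 1/50=0.0200, 1/50=0.0200
Σpᵢ² = 0.4200² + 0.0200² + 0.1000² + 0.2800² + 0.0600² + 0.0200² + 0.0600² + 0.0200² + 0.0200² = 0.176400 + 0.000400 + 0.010000 + 0.078400 + 0.003600 + 0.000400 + 0.003600 + 0.000400 + 0.000400 = 0.273600
B = 1 / 0.273600 = 3.6550
Bₛ = (B − 1)/(n − 1) = (3.6550 − 1)/(9 − 1) = 2.6550/8 = 0.3319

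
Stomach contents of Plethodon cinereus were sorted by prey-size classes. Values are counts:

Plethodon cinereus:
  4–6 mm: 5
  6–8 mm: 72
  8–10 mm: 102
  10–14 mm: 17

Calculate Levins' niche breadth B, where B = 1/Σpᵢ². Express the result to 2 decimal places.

Proportions for Plethodon cinereus (n=196): 5/196=0.0255, 72/196=0.3673, 102/196=0.5204, 17/196=0.0867
Σpᵢ² = 0.0255² + 0.3673² + 0.5204² + 0.0867² = 0.000650 + 0.134909 + 0.270816 + 0.007517 = 0.413892
B = 1 / 0.413892 = 2.4161

2.42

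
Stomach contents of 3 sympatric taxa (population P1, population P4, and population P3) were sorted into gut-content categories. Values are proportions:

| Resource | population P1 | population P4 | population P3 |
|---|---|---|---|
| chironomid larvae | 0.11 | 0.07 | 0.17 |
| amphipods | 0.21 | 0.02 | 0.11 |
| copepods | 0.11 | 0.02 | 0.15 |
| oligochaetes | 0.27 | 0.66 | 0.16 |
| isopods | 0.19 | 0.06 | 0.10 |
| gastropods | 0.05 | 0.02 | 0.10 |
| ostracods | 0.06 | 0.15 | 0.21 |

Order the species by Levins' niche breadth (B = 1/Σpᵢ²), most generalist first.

population P3 > population P1 > population P4

Σp_P1ᵢ² = 0.11² + 0.21² + 0.11² + 0.27² + 0.19² + 0.05² + 0.06² = 0.0121 + 0.0441 + 0.0121 + 0.0729 + 0.0361 + 0.0025 + 0.0036 = 0.1834
B_P1 = 1 / 0.1834 = 5.4526
Σp_P4ᵢ² = 0.07² + 0.02² + 0.02² + 0.66² + 0.06² + 0.02² + 0.15² = 0.0049 + 0.0004 + 0.0004 + 0.4356 + 0.0036 + 0.0004 + 0.0225 = 0.4678
B_P4 = 1 / 0.4678 = 2.1377
Σp_P3ᵢ² = 0.17² + 0.11² + 0.15² + 0.16² + 0.10² + 0.10² + 0.21² = 0.0289 + 0.0121 + 0.0225 + 0.0256 + 0.0100 + 0.0100 + 0.0441 = 0.1532
B_P3 = 1 / 0.1532 = 6.5274
Ranking by B (broadest → narrowest): population P3 (6.53) > population P1 (5.45) > population P4 (2.14)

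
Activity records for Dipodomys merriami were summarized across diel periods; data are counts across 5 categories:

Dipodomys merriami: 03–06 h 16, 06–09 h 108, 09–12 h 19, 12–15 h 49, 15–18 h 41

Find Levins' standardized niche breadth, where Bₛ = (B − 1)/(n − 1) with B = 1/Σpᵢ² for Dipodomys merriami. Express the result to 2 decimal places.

0.58

Proportions for Dipodomys merriami (n=233): 16/233=0.0687, 108/233=0.4635, 19/233=0.0815, 49/233=0.2103, 41/233=0.1760
Σpᵢ² = 0.0687² + 0.4635² + 0.0815² + 0.2103² + 0.1760² = 0.004720 + 0.214832 + 0.006642 + 0.044226 + 0.030976 = 0.301396
B = 1 / 0.301396 = 3.3179
Bₛ = (B − 1)/(n − 1) = (3.3179 − 1)/(5 − 1) = 2.3179/4 = 0.5795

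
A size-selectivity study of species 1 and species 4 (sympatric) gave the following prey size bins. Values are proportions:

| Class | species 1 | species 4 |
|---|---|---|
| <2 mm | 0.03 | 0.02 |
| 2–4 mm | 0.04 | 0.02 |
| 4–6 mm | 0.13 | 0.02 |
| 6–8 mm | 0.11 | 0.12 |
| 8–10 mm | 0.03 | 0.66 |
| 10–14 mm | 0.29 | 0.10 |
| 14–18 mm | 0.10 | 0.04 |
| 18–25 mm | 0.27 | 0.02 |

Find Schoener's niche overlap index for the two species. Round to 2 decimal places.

0.36

Σ|p₁ᵢ − p₂ᵢ| = 0.01 + 0.02 + 0.11 + 0.01 + 0.63 + 0.19 + 0.06 + 0.25 = 1.28
D = 1 − ½ × 1.28 = 1 − 0.640 = 0.3600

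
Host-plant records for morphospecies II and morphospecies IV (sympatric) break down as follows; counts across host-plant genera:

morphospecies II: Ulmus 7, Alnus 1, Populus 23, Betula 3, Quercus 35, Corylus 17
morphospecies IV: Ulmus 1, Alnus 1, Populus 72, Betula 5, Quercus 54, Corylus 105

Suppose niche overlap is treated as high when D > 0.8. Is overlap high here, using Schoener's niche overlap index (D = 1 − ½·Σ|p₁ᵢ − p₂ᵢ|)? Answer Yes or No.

Proportions for morphospecies II (n=86): 7/86=0.0814, 1/86=0.0116, 23/86=0.2674, 3/86=0.0349, 35/86=0.4070, 17/86=0.1977
Proportions for morphospecies IV (n=238): 1/238=0.0042, 1/238=0.0042, 72/238=0.3025, 5/238=0.0210, 54/238=0.2269, 105/238=0.4412
Σ|p₁ᵢ − p₂ᵢ| = 0.0772 + 0.0074 + 0.0351 + 0.0139 + 0.1801 + 0.2435 = 0.5572
D = 1 − ½ × 0.5572 = 1 − 0.27860 = 0.72140
D = 0.72140 < 0.8 → No.

No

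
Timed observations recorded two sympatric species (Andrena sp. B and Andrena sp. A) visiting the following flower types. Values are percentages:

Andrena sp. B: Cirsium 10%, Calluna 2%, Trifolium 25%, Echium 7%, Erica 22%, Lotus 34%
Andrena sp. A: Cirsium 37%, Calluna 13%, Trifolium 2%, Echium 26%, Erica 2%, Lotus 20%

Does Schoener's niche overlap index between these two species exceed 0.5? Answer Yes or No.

Convert percentages to proportions (divide by 100).
Σ|p₁ᵢ − p₂ᵢ| = 0.27 + 0.11 + 0.23 + 0.19 + 0.20 + 0.14 = 1.14
D = 1 − ½ × 1.14 = 1 − 0.570 = 0.4300
D = 0.4300 < 0.5 → No.

No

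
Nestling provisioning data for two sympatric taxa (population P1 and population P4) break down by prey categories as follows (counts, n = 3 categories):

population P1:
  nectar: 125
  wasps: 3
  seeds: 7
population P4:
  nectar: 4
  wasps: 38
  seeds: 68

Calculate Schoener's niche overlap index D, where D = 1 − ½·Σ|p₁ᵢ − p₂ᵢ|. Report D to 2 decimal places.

0.11

Proportions for population P1 (n=135): 125/135=0.9259, 3/135=0.0222, 7/135=0.0519
Proportions for population P4 (n=110): 4/110=0.0364, 38/110=0.3455, 68/110=0.6182
Σ|p₁ᵢ − p₂ᵢ| = 0.8895 + 0.3233 + 0.5663 = 1.7791
D = 1 − ½ × 1.7791 = 1 − 0.88955 = 0.11045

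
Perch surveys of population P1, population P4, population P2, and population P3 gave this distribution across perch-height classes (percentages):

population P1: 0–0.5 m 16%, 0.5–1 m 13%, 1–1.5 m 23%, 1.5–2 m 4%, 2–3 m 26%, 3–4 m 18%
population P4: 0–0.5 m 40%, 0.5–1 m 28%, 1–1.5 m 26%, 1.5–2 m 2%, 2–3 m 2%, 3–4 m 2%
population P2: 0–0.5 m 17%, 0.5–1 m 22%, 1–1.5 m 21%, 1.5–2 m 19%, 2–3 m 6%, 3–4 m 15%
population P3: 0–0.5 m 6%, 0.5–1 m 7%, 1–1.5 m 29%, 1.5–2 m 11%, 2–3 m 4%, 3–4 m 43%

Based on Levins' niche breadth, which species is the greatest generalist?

population P2

Convert percentages to proportions (divide by 100).
Σp_P1ᵢ² = 0.16² + 0.13² + 0.23² + 0.04² + 0.26² + 0.18² = 0.0256 + 0.0169 + 0.0529 + 0.0016 + 0.0676 + 0.0324 = 0.1970
B_P1 = 1 / 0.1970 = 5.0761
Σp_P4ᵢ² = 0.40² + 0.28² + 0.26² + 0.02² + 0.02² + 0.02² = 0.1600 + 0.0784 + 0.0676 + 0.0004 + 0.0004 + 0.0004 = 0.3072
B_P4 = 1 / 0.3072 = 3.2552
Σp_P2ᵢ² = 0.17² + 0.22² + 0.21² + 0.19² + 0.06² + 0.15² = 0.0289 + 0.0484 + 0.0441 + 0.0361 + 0.0036 + 0.0225 = 0.1836
B_P2 = 1 / 0.1836 = 5.4466
Σp_P3ᵢ² = 0.06² + 0.07² + 0.29² + 0.11² + 0.04² + 0.43² = 0.0036 + 0.0049 + 0.0841 + 0.0121 + 0.0016 + 0.1849 = 0.2912
B_P3 = 1 / 0.2912 = 3.4341
Highest B → broadest niche (most generalist): population P2 (B = 5.45).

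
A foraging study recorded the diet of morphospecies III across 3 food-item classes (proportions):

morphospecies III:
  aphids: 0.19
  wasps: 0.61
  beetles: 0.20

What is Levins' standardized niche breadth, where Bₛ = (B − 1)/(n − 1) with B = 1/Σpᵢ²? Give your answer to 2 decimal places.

0.62

Σpᵢ² = 0.19² + 0.61² + 0.20² = 0.0361 + 0.3721 + 0.0400 = 0.4482
B = 1 / 0.4482 = 2.2311
Bₛ = (B − 1)/(n − 1) = (2.2311 − 1)/(3 − 1) = 1.2311/2 = 0.6156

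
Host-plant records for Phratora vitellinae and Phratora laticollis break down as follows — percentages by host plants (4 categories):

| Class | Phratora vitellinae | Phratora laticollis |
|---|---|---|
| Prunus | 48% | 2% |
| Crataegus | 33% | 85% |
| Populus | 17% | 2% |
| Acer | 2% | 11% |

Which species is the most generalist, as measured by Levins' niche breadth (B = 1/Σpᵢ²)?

Phratora vitellinae

Convert percentages to proportions (divide by 100).
Σp_viteᵢ² = 0.48² + 0.33² + 0.17² + 0.02² = 0.2304 + 0.1089 + 0.0289 + 0.0004 = 0.3686
B_vite = 1 / 0.3686 = 2.7130
Σp_latiᵢ² = 0.02² + 0.85² + 0.02² + 0.11² = 0.0004 + 0.7225 + 0.0004 + 0.0121 = 0.7354
B_lati = 1 / 0.7354 = 1.3598
Highest B → broadest niche (most generalist): Phratora vitellinae (B = 2.71).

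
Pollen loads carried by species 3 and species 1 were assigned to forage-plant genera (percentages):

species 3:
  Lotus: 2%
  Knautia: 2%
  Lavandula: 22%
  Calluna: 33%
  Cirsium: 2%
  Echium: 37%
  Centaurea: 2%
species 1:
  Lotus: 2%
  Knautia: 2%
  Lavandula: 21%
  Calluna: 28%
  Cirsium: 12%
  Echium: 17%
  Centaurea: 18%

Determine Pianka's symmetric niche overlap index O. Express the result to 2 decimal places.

Convert percentages to proportions (divide by 100).
Σ p₁ᵢp₂ᵢ = 0.0004 + 0.0004 + 0.0462 + 0.0924 + 0.0024 + 0.0629 + 0.0036 = 0.2083
Σp_1ᵢ² = 0.02² + 0.02² + 0.22² + 0.33² + 0.02² + 0.37² + 0.02² = 0.0004 + 0.0004 + 0.0484 + 0.1089 + 0.0004 + 0.1369 + 0.0004 = 0.2958
Σp_2ᵢ² = 0.02² + 0.02² + 0.21² + 0.28² + 0.12² + 0.17² + 0.18² = 0.0004 + 0.0004 + 0.0441 + 0.0784 + 0.0144 + 0.0289 + 0.0324 = 0.1990
O = 0.2083 / √(0.2958 × 0.1990) = 0.2083 / 0.24262 = 0.8585

0.86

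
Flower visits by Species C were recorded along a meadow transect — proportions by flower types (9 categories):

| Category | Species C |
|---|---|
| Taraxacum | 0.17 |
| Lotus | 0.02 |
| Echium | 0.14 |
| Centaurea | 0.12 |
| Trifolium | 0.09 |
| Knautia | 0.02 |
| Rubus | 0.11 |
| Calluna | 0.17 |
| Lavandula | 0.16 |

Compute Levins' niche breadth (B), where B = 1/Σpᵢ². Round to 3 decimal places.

7.225

Σpᵢ² = 0.17² + 0.02² + 0.14² + 0.12² + 0.09² + 0.02² + 0.11² + 0.17² + 0.16² = 0.0289 + 0.0004 + 0.0196 + 0.0144 + 0.0081 + 0.0004 + 0.0121 + 0.0289 + 0.0256 = 0.1384
B = 1 / 0.1384 = 7.22543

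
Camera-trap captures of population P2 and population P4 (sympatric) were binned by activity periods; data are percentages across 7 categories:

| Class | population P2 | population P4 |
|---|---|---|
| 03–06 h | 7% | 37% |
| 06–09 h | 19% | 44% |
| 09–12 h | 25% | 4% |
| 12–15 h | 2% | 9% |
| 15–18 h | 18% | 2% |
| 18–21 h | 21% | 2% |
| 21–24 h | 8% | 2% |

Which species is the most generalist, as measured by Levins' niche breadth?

population P2

Convert percentages to proportions (divide by 100).
Σp_P2ᵢ² = 0.07² + 0.19² + 0.25² + 0.02² + 0.18² + 0.21² + 0.08² = 0.0049 + 0.0361 + 0.0625 + 0.0004 + 0.0324 + 0.0441 + 0.0064 = 0.1868
B_P2 = 1 / 0.1868 = 5.3533
Σp_P4ᵢ² = 0.37² + 0.44² + 0.04² + 0.09² + 0.02² + 0.02² + 0.02² = 0.1369 + 0.1936 + 0.0016 + 0.0081 + 0.0004 + 0.0004 + 0.0004 = 0.3414
B_P4 = 1 / 0.3414 = 2.9291
Highest B → broadest niche (most generalist): population P2 (B = 5.35).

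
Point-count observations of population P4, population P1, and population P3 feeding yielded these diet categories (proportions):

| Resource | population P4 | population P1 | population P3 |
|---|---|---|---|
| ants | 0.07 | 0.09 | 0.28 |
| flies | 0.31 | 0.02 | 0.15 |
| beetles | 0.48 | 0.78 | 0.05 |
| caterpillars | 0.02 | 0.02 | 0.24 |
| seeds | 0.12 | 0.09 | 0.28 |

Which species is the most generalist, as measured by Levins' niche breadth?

Σp_P4ᵢ² = 0.07² + 0.31² + 0.48² + 0.02² + 0.12² = 0.0049 + 0.0961 + 0.2304 + 0.0004 + 0.0144 = 0.3462
B_P4 = 1 / 0.3462 = 2.8885
Σp_P1ᵢ² = 0.09² + 0.02² + 0.78² + 0.02² + 0.09² = 0.0081 + 0.0004 + 0.6084 + 0.0004 + 0.0081 = 0.6254
B_P1 = 1 / 0.6254 = 1.5990
Σp_P3ᵢ² = 0.28² + 0.15² + 0.05² + 0.24² + 0.28² = 0.0784 + 0.0225 + 0.0025 + 0.0576 + 0.0784 = 0.2394
B_P3 = 1 / 0.2394 = 4.1771
Highest B → broadest niche (most generalist): population P3 (B = 4.18).

population P3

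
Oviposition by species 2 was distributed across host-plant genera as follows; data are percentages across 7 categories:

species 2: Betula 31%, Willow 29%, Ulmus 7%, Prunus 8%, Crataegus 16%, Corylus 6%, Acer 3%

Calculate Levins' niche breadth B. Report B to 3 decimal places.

4.513

Convert percentages to proportions (divide by 100).
Σpᵢ² = 0.31² + 0.29² + 0.07² + 0.08² + 0.16² + 0.06² + 0.03² = 0.0961 + 0.0841 + 0.0049 + 0.0064 + 0.0256 + 0.0036 + 0.0009 = 0.2216
B = 1 / 0.2216 = 4.51264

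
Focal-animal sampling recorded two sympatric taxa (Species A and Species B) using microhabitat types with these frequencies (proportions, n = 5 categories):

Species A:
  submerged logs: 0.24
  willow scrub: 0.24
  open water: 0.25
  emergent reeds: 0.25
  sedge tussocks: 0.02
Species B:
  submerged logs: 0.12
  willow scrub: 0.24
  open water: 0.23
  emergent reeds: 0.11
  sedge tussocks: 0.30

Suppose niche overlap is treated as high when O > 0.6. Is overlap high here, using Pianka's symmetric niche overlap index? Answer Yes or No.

Yes

Σ p₁ᵢp₂ᵢ = 0.0288 + 0.0576 + 0.0575 + 0.0275 + 0.0060 = 0.1774
Σp_1ᵢ² = 0.24² + 0.24² + 0.25² + 0.25² + 0.02² = 0.0576 + 0.0576 + 0.0625 + 0.0625 + 0.0004 = 0.2406
Σp_2ᵢ² = 0.12² + 0.24² + 0.23² + 0.11² + 0.30² = 0.0144 + 0.0576 + 0.0529 + 0.0121 + 0.0900 = 0.2270
O = 0.1774 / √(0.2406 × 0.2270) = 0.1774 / 0.23370 = 0.7591
O = 0.7591 > 0.6 → Yes.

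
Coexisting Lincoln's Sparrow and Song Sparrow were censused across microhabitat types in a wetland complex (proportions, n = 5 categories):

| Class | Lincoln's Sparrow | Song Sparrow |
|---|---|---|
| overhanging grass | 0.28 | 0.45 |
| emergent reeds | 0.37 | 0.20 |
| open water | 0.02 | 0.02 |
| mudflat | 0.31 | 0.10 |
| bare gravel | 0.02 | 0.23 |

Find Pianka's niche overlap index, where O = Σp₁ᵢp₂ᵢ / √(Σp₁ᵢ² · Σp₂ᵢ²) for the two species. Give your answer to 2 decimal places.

Σ p₁ᵢp₂ᵢ = 0.1260 + 0.0740 + 0.0004 + 0.0310 + 0.0046 = 0.2360
Σp_1ᵢ² = 0.28² + 0.37² + 0.02² + 0.31² + 0.02² = 0.0784 + 0.1369 + 0.0004 + 0.0961 + 0.0004 = 0.3122
Σp_2ᵢ² = 0.45² + 0.20² + 0.02² + 0.10² + 0.23² = 0.2025 + 0.0400 + 0.0004 + 0.0100 + 0.0529 = 0.3058
O = 0.2360 / √(0.3122 × 0.3058) = 0.2360 / 0.30898 = 0.7638

0.76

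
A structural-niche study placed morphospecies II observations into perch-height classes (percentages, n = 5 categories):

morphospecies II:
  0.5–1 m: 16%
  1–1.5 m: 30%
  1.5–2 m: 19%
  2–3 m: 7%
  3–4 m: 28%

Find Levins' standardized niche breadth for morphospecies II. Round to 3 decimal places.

0.814

Convert percentages to proportions (divide by 100).
Σpᵢ² = 0.16² + 0.30² + 0.19² + 0.07² + 0.28² = 0.0256 + 0.0900 + 0.0361 + 0.0049 + 0.0784 = 0.2350
B = 1 / 0.2350 = 4.25532
Bₛ = (B − 1)/(n − 1) = (4.25532 − 1)/(5 − 1) = 3.25532/4 = 0.81383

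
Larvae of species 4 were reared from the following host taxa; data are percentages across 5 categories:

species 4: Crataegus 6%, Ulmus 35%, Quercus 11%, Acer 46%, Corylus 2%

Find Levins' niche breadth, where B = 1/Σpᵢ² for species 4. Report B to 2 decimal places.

2.86

Convert percentages to proportions (divide by 100).
Σpᵢ² = 0.06² + 0.35² + 0.11² + 0.46² + 0.02² = 0.0036 + 0.1225 + 0.0121 + 0.2116 + 0.0004 = 0.3502
B = 1 / 0.3502 = 2.8555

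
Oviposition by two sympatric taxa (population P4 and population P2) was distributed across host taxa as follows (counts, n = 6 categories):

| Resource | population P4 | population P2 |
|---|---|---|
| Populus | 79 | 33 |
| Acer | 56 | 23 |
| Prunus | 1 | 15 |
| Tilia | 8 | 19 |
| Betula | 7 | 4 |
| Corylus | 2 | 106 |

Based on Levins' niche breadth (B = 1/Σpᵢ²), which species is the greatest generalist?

population P2

Proportions for population P4 (n=153): 79/153=0.5163, 56/153=0.3660, 1/153=0.0065, 8/153=0.0523, 7/153=0.0458, 2/153=0.0131
Proportions for population P2 (n=200): 33/200=0.1650, 23/200=0.1150, 15/200=0.0750, 19/200=0.0950, 4/200=0.0200, 106/200=0.5300
Σp_P4ᵢ² = 0.5163² + 0.3660² + 0.0065² + 0.0523² + 0.0458² + 0.0131² = 0.266566 + 0.133956 + 0.000042 + 0.002735 + 0.002098 + 0.000172 = 0.405569
B_P4 = 1 / 0.405569 = 2.4657
Σp_P2ᵢ² = 0.1650² + 0.1150² + 0.0750² + 0.0950² + 0.0200² + 0.5300² = 0.027225 + 0.013225 + 0.005625 + 0.009025 + 0.000400 + 0.280900 = 0.336400
B_P2 = 1 / 0.336400 = 2.9727
Highest B → broadest niche (most generalist): population P2 (B = 2.97).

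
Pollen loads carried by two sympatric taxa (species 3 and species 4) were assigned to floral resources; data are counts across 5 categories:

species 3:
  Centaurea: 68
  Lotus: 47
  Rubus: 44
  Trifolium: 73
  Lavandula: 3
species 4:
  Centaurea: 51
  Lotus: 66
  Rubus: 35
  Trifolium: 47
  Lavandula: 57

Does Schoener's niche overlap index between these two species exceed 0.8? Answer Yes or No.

Proportions for species 3 (n=235): 68/235=0.2894, 47/235=0.2000, 44/235=0.1872, 73/235=0.3106, 3/235=0.0128
Proportions for species 4 (n=256): 51/256=0.1992, 66/256=0.2578, 35/256=0.1367, 47/256=0.1836, 57/256=0.2227
Σ|p₁ᵢ − p₂ᵢ| = 0.0902 + 0.0578 + 0.0505 + 0.1270 + 0.2099 = 0.5354
D = 1 − ½ × 0.5354 = 1 − 0.26770 = 0.73230
D = 0.73230 < 0.8 → No.

No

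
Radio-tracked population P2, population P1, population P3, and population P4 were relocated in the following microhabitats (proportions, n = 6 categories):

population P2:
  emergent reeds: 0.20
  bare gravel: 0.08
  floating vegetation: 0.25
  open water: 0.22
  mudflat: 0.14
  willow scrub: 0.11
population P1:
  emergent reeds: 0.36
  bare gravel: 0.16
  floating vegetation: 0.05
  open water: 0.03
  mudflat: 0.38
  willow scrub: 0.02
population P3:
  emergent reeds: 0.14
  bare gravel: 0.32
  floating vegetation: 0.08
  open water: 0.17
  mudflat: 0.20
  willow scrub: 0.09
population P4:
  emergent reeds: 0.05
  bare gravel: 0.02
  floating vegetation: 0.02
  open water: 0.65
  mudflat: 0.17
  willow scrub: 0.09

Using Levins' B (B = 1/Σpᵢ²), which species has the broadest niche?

Σp_P2ᵢ² = 0.20² + 0.08² + 0.25² + 0.22² + 0.14² + 0.11² = 0.0400 + 0.0064 + 0.0625 + 0.0484 + 0.0196 + 0.0121 = 0.1890
B_P2 = 1 / 0.1890 = 5.2910
Σp_P1ᵢ² = 0.36² + 0.16² + 0.05² + 0.03² + 0.38² + 0.02² = 0.1296 + 0.0256 + 0.0025 + 0.0009 + 0.1444 + 0.0004 = 0.3034
B_P1 = 1 / 0.3034 = 3.2960
Σp_P3ᵢ² = 0.14² + 0.32² + 0.08² + 0.17² + 0.20² + 0.09² = 0.0196 + 0.1024 + 0.0064 + 0.0289 + 0.0400 + 0.0081 = 0.2054
B_P3 = 1 / 0.2054 = 4.8685
Σp_P4ᵢ² = 0.05² + 0.02² + 0.02² + 0.65² + 0.17² + 0.09² = 0.0025 + 0.0004 + 0.0004 + 0.4225 + 0.0289 + 0.0081 = 0.4628
B_P4 = 1 / 0.4628 = 2.1608
Highest B → broadest niche (most generalist): population P2 (B = 5.29).

population P2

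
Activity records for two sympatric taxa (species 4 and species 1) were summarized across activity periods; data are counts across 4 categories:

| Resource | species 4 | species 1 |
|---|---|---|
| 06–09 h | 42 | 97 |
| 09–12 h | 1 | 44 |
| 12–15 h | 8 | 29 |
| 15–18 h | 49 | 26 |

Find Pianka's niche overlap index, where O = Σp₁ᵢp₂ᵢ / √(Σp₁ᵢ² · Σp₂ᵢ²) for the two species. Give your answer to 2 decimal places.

Proportions for species 4 (n=100): 42/100=0.4200, 1/100=0.0100, 8/100=0.0800, 49/100=0.4900
Proportions for species 1 (n=196): 97/196=0.4949, 44/196=0.2245, 29/196=0.1480, 26/196=0.1327
Σ p₁ᵢp₂ᵢ = 0.207858 + 0.002245 + 0.011840 + 0.065023 = 0.286966
Σp_1ᵢ² = 0.4200² + 0.0100² + 0.0800² + 0.4900² = 0.176400 + 0.000100 + 0.006400 + 0.240100 = 0.423000
Σp_2ᵢ² = 0.4949² + 0.2245² + 0.1480² + 0.1327² = 0.244926 + 0.050400 + 0.021904 + 0.017609 = 0.334839
O = 0.286966 / √(0.423000 × 0.334839) = 0.286966 / 0.3763468 = 0.7625

0.76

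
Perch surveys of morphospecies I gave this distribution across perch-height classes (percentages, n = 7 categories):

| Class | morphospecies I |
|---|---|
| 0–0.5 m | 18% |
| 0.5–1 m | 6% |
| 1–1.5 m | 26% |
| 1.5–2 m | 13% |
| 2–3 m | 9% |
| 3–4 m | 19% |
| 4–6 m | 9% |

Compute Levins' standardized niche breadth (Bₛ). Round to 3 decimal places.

Convert percentages to proportions (divide by 100).
Σpᵢ² = 0.18² + 0.06² + 0.26² + 0.13² + 0.09² + 0.19² + 0.09² = 0.0324 + 0.0036 + 0.0676 + 0.0169 + 0.0081 + 0.0361 + 0.0081 = 0.1728
B = 1 / 0.1728 = 5.78704
Bₛ = (B − 1)/(n − 1) = (5.78704 − 1)/(7 − 1) = 4.78704/6 = 0.79784

0.798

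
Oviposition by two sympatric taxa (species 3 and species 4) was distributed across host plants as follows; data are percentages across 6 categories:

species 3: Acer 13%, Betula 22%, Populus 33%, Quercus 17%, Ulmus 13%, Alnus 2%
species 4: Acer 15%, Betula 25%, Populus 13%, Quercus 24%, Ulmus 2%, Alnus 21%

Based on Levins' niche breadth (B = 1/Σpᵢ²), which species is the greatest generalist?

Convert percentages to proportions (divide by 100).
Σp_3ᵢ² = 0.13² + 0.22² + 0.33² + 0.17² + 0.13² + 0.02² = 0.0169 + 0.0484 + 0.1089 + 0.0289 + 0.0169 + 0.0004 = 0.2204
B_3 = 1 / 0.2204 = 4.5372
Σp_4ᵢ² = 0.15² + 0.25² + 0.13² + 0.24² + 0.02² + 0.21² = 0.0225 + 0.0625 + 0.0169 + 0.0576 + 0.0004 + 0.0441 = 0.2040
B_4 = 1 / 0.2040 = 4.9020
Highest B → broadest niche (most generalist): species 4 (B = 4.90).

species 4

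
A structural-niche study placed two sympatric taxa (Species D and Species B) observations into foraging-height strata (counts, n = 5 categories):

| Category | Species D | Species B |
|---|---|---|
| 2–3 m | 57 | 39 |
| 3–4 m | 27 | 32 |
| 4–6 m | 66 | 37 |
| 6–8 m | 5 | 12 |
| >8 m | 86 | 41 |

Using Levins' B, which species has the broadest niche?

Species B

Proportions for Species D (n=241): 57/241=0.2365, 27/241=0.1120, 66/241=0.2739, 5/241=0.0207, 86/241=0.3568
Proportions for Species B (n=161): 39/161=0.2422, 32/161=0.1988, 37/161=0.2298, 12/161=0.0745, 41/161=0.2547
Σp_Dᵢ² = 0.2365² + 0.1120² + 0.2739² + 0.0207² + 0.3568² = 0.055932 + 0.012544 + 0.075021 + 0.000428 + 0.127306 = 0.271231
B_D = 1 / 0.271231 = 3.6869
Σp_Bᵢ² = 0.2422² + 0.1988² + 0.2298² + 0.0745² + 0.2547² = 0.058661 + 0.039521 + 0.052808 + 0.005550 + 0.064872 = 0.221412
B_B = 1 / 0.221412 = 4.5165
Highest B → broadest niche (most generalist): Species B (B = 4.52).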